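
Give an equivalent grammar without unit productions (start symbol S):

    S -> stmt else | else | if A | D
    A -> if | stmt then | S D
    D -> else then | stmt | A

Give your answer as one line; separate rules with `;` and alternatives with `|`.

S -> else then | stmt | stmt else | else | if A | if | stmt then | S D; A -> if | stmt then | S D; D -> else then | stmt | if | stmt then | S D

Unit pairs: D ⇒* {A}; S ⇒* {A, D}.
For every A with A ⇒* B via unit rules, add B's non-unit alternatives to A; then delete every rule of the form X → Y.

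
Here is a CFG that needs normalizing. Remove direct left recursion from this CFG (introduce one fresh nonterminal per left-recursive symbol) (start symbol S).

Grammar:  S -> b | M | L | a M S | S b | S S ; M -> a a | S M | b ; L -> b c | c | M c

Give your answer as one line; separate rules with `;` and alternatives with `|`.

Directly left-recursive nonterminal: S.
For S: α = {b, S}, β = {b, M, L, a M S}. Rewrite as S → β S' and S' → α S' | ε.

S -> b S' | M S' | L S' | a M S S'; M -> a a | S M | b; L -> b c | c | M c; S' -> b S' | S S' | eps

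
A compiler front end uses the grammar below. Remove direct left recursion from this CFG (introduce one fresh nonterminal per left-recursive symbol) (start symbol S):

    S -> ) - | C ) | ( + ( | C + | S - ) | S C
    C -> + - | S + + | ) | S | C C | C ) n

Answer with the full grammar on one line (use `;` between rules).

S, C are directly left-recursive.
For S: α = {- ), C}, β = {) -, C ), ( + (, C +}. Rewrite as S → β S' and S' → α S' | ε.
For C: α = {C, ) n}, β = {+ -, S + +, ), S}. Rewrite as C → β C' and C' → α C' | ε.

S -> ) - S' | C ) S' | ( + ( S' | C + S'; C -> + - C' | S + + C' | ) C' | S C'; S' -> - ) S' | C S' | epsilon; C' -> C C' | ) n C' | epsilon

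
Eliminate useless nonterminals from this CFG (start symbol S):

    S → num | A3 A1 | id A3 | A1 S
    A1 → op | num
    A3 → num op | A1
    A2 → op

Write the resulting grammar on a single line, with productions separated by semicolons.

S → num | A3 A1 | id A3 | A1 S; A1 → op | num; A3 → num op | A1

Generating nonterminals: {A1, A2, A3, S}.
Reachable from S after that: {A1, A3, S}.
Removed useless symbols: {A2} and every production mentioning them.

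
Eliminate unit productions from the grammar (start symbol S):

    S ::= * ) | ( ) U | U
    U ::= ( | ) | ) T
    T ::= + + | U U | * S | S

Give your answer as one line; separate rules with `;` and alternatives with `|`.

S ::= ( | ) | ) T | * ) | ( ) U; U ::= ( | ) | ) T; T ::= ( | ) | ) T | * ) | ( ) U | + + | U U | * S

Unit pairs: S ⇒* {U}; T ⇒* {S, U}.
For every A with A ⇒* B via unit rules, add B's non-unit alternatives to A; then delete every rule of the form X → Y.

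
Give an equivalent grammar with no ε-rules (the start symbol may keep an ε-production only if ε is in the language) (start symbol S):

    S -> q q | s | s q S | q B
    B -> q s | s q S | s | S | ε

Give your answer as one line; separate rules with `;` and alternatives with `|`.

S -> q q | s | s q S | q B | q; B -> q s | s q S | s | S

Nullable nonterminals: {B}.
ε ∉ L(G), so no ε-production is kept.
Expand every rule over subsets of its nullable positions: S → q B gives q B | q.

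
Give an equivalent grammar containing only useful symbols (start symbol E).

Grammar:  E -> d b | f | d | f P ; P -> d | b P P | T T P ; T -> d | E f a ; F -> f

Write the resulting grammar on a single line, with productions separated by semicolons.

E -> d b | f | d | f P; P -> d | b P P | T T P; T -> d | E f a

Generating nonterminals: {E, F, P, T}.
Reachable from E after that: {E, P, T}.
Removed useless symbols: {F} and every production mentioning them.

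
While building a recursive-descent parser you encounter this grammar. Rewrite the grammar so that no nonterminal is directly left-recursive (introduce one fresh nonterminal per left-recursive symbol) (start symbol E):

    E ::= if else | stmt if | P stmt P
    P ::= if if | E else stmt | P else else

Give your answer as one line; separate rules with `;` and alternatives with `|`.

P is directly left-recursive.
For P: α = {else else}, β = {if if, E else stmt}. Rewrite as P → β P' and P' → α P' | ε.

E ::= if else | stmt if | P stmt P; P ::= if if P' | E else stmt P'; P' ::= else else P' | ε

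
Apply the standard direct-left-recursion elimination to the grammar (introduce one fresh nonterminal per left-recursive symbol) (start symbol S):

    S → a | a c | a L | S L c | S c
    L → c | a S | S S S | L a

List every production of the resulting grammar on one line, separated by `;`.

Left recursion appears on S, L.
For S: α = {L c, c}, β = {a, a c, a L}. Rewrite as S → β S' and S' → α S' | ε.
For L: α = {a}, β = {c, a S, S S S}. Rewrite as L → β L' and L' → α L' | ε.

S → a S' | a c S' | a L S'; L → c L' | a S L' | S S S L'; S' → L c S' | c S' | epsilon; L' → a L' | epsilon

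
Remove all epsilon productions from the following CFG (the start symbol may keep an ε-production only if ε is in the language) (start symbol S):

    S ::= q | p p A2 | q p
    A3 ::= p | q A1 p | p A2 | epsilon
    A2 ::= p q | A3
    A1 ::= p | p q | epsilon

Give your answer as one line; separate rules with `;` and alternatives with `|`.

S ::= q | p p A2 | p p | q p; A3 ::= p | q A1 p | q p | p A2; A2 ::= p q | A3; A1 ::= p | p q

Nullable set = {A1, A2, A3}.
ε ∉ L(G), so no ε-production is kept.
Add the nullable-subset variants: S → p p A2 gives p p A2 | p p. A3 → q A1 p gives q A1 p | q p.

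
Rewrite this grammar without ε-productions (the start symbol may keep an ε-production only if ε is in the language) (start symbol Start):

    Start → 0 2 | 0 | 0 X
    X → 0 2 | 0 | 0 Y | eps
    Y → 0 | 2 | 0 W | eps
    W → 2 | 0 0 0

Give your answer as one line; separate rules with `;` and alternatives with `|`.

Start → 0 2 | 0 | 0 X; X → 0 2 | 0 | 0 Y; Y → 0 | 2 | 0 W; W → 2 | 0 0 0

Nullable set = {X, Y}.
ε ∉ L(G), so no ε-production is kept.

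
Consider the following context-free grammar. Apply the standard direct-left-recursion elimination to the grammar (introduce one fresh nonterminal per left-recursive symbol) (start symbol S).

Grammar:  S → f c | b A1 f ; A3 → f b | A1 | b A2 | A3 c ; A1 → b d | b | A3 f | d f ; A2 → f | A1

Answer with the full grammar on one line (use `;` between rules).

S → f c | b A1 f; A3 → f b A3' | A1 A3' | b A2 A3'; A1 → b d | b | A3 f | d f; A2 → f | A1; A3' → c A3' | epsilon

Left recursion appears on A3.
For A3: α = {c}, β = {f b, A1, b A2}. Rewrite as A3 → β A3' and A3' → α A3' | ε.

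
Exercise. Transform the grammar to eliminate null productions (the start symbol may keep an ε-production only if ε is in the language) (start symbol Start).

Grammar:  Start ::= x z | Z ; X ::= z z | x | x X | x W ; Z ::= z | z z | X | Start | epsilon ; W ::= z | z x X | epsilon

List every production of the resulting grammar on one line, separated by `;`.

Start ::= x z | Z | ε; X ::= z z | x | x X | x W; Z ::= z | z z | X | Start; W ::= z | z x X

The nullable symbols are {Start, W, Z}.
ε ∈ L(G) since Start is nullable, so keep Start → ε.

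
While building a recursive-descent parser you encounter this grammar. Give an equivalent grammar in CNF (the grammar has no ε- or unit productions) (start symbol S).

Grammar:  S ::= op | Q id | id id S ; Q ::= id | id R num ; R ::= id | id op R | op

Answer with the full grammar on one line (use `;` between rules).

Introduce a nonterminal for each terminal appearing in a rule of length ≥ 2: X1 → id, X2 → num, X3 → op.
Binarize each right-hand side of length ≥ 3 by chaining fresh nonterminals (Y1, Y2, …): affected rules were S → X1 X1 S; Q → X1 R X2; R → X1 X3 R.

S ::= op | Q X1 | X1 Y1; Q ::= id | X1 Y2; R ::= id | X1 Y3 | op; X1 ::= id; X2 ::= num; X3 ::= op; Y1 ::= X1 S; Y2 ::= R X2; Y3 ::= X3 R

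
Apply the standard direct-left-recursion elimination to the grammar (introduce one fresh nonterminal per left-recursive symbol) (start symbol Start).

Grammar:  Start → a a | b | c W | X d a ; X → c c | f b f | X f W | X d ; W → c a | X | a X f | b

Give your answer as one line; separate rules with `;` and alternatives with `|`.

Left recursion appears on X.
For X: α = {f W, d}, β = {c c, f b f}. Rewrite as X → β X1 and X1 → α X1 | ε.

Start → a a | b | c W | X d a; X → c c X1 | f b f X1; W → c a | X | a X f | b; X1 → f W X1 | d X1 | ε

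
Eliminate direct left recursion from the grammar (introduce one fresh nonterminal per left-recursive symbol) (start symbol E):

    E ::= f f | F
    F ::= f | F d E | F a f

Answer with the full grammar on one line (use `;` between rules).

E ::= f f | F; F ::= f F'; F' ::= d E F' | a f F' | ε

F is directly left-recursive.
For F: α = {d E, a f}, β = {f}. Rewrite as F → β F' and F' → α F' | ε.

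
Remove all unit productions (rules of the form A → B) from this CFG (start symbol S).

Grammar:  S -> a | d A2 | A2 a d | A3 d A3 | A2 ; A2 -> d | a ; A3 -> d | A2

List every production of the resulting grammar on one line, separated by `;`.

Unit pairs: A3 ⇒* {A2}; S ⇒* {A2}.
For each unit pair (A, B), copy every non-unit production of B to A, then drop all unit productions.

S -> d | a | d A2 | A2 a d | A3 d A3; A2 -> d | a; A3 -> d | a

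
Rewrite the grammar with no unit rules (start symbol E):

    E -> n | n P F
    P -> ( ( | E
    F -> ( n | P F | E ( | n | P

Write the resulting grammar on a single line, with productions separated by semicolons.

E -> n | n P F; P -> n | n P F | ( (; F -> n | n P F | ( n | P F | E ( | ( (

Unit pairs: F ⇒* {E, P}; P ⇒* {E}.
For every A with A ⇒* B via unit rules, add B's non-unit alternatives to A; then delete every rule of the form X → Y.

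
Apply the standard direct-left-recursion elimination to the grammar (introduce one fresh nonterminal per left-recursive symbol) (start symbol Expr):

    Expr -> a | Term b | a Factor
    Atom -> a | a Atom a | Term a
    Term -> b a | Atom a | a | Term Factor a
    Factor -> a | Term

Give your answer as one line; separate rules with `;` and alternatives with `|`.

Expr -> a | Term b | a Factor; Atom -> a | a Atom a | Term a; Term -> b a Term1 | Atom a Term1 | a Term1; Factor -> a | Term; Term1 -> Factor a Term1 | ε

Left recursion appears on Term.
For Term: α = {Factor a}, β = {b a, Atom a, a}. Rewrite as Term → β Term1 and Term1 → α Term1 | ε.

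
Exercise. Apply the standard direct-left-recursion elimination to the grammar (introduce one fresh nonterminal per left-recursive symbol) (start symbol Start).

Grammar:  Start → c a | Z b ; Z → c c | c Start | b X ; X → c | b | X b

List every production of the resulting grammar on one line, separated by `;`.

X is directly left-recursive.
For X: α = {b}, β = {c, b}. Rewrite as X → β X1 and X1 → α X1 | ε.

Start → c a | Z b; Z → c c | c Start | b X; X → c X1 | b X1; X1 → b X1 | ε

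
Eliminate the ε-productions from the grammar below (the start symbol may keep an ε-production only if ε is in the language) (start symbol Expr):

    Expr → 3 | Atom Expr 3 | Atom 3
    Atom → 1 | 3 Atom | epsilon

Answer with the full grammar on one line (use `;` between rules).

The nullable symbols are {Atom}.
ε ∉ L(G), so no ε-production is kept.
Expand every rule over subsets of its nullable positions: Expr → Atom Expr 3 gives Atom Expr 3 | Expr 3. Atom → 3 Atom gives 3 Atom | 3.

Expr → 3 | Atom Expr 3 | Expr 3 | Atom 3; Atom → 1 | 3 Atom | 3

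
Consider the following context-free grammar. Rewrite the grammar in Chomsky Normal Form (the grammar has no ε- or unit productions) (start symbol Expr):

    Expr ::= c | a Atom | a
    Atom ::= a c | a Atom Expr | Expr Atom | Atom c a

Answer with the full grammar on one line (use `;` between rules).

Introduce a nonterminal for each terminal appearing in a rule of length ≥ 2: X1 → a, X2 → c.
Binarize each right-hand side of length ≥ 3 by chaining fresh nonterminals (Y1, Y2, …): affected rules were Atom → X1 Atom Expr; Atom → Atom X2 X1.

Expr ::= c | X1 Atom | a; Atom ::= X1 X2 | X1 Y1 | Expr Atom | Atom Y2; X1 ::= a; X2 ::= c; Y1 ::= Atom Expr; Y2 ::= X2 X1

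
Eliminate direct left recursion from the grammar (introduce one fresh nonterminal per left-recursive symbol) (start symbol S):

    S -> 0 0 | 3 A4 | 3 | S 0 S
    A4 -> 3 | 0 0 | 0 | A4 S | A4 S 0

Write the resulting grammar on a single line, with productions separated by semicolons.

S, A4 are directly left-recursive.
For S: α = {0 S}, β = {0 0, 3 A4, 3}. Rewrite as S → β S' and S' → α S' | ε.
For A4: α = {S, S 0}, β = {3, 0 0, 0}. Rewrite as A4 → β A4' and A4' → α A4' | ε.

S -> 0 0 S' | 3 A4 S' | 3 S'; A4 -> 3 A4' | 0 0 A4' | 0 A4'; S' -> 0 S S' | ε; A4' -> S A4' | S 0 A4' | ε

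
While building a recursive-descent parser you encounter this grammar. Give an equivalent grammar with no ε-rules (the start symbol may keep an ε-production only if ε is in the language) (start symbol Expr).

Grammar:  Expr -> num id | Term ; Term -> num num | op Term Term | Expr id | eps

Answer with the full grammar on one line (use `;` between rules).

Expr -> num id | Term | eps; Term -> num num | op Term Term | op Term | op | Expr id | id

The nullable symbols are {Expr, Term}.
ε ∈ L(G) since Expr is nullable, so keep Expr → ε.
Add the nullable-subset variants: Term → op Term Term gives op Term Term | op Term | op. Term → Expr id gives Expr id | id.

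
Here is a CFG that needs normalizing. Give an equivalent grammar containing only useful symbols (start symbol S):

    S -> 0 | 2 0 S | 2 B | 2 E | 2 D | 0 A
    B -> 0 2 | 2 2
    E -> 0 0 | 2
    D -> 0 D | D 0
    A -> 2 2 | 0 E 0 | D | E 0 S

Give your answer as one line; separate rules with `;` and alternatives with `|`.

Generating nonterminals: {A, B, E, S}.
Reachable from S after that: {A, B, E, S}.
Removed useless symbols: {D} and every production mentioning them.

S -> 0 | 2 0 S | 2 B | 2 E | 0 A; B -> 0 2 | 2 2; E -> 0 0 | 2; A -> 2 2 | 0 E 0 | E 0 S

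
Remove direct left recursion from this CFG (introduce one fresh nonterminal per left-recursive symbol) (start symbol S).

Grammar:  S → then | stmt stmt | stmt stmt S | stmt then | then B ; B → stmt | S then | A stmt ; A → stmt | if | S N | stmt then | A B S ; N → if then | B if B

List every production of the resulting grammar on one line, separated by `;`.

S → then | stmt stmt | stmt stmt S | stmt then | then B; B → stmt | S then | A stmt; A → stmt A' | if A' | S N A' | stmt then A'; N → if then | B if B; A' → B S A' | epsilon

Directly left-recursive nonterminal: A.
For A: α = {B S}, β = {stmt, if, S N, stmt then}. Rewrite as A → β A' and A' → α A' | ε.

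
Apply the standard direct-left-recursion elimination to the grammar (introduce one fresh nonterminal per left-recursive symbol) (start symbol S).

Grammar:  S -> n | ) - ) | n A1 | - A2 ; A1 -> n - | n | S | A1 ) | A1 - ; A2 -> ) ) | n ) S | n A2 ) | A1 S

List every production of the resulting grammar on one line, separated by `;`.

S -> n | ) - ) | n A1 | - A2; A1 -> n - A1' | n A1' | S A1'; A2 -> ) ) | n ) S | n A2 ) | A1 S; A1' -> ) A1' | - A1' | ε

Directly left-recursive nonterminal: A1.
For A1: α = {), -}, β = {n -, n, S}. Rewrite as A1 → β A1' and A1' → α A1' | ε.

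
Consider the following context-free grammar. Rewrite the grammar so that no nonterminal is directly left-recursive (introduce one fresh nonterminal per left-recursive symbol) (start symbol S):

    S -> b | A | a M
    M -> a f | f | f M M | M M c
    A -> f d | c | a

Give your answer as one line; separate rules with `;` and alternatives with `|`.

Directly left-recursive nonterminal: M.
For M: α = {M c}, β = {a f, f, f M M}. Rewrite as M → β M' and M' → α M' | ε.

S -> b | A | a M; M -> a f M' | f M' | f M M M'; A -> f d | c | a; M' -> M c M' | ε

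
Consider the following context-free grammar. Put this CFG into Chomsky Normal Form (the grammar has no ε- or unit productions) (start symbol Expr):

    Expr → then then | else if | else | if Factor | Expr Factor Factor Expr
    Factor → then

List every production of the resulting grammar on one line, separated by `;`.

Introduce a nonterminal for each terminal appearing in a rule of length ≥ 2: X1 → then, X2 → else, X3 → if.
Binarize each right-hand side of length ≥ 3 by chaining fresh nonterminals (Y1, Y2, …): affected rules were Expr → Expr Factor Factor Expr.

Expr → X1 X1 | X2 X3 | else | X3 Factor | Expr Y1; Factor → then; X1 → then; X2 → else; X3 → if; Y1 → Factor Y2; Y2 → Factor Expr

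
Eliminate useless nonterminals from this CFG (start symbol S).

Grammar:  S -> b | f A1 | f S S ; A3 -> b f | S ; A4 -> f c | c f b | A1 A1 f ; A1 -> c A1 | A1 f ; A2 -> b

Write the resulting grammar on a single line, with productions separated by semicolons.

Generating nonterminals: {A2, A3, A4, S}.
Reachable from S after that: {S}.
Removed useless symbols: {A1, A2, A3, A4} and every production mentioning them.

S -> b | f S S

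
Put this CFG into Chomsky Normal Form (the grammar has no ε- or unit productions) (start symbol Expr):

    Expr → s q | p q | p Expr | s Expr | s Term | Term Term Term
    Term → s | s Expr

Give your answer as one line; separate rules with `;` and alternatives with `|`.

Introduce a nonterminal for each terminal appearing in a rule of length ≥ 2: X1 → s, X2 → q, X3 → p.
Binarize each right-hand side of length ≥ 3 by chaining fresh nonterminals (Y1, Y2, …): affected rules were Expr → Term Term Term.

Expr → X1 X2 | X3 X2 | X3 Expr | X1 Expr | X1 Term | Term Y1; Term → s | X1 Expr; X1 → s; X2 → q; X3 → p; Y1 → Term Term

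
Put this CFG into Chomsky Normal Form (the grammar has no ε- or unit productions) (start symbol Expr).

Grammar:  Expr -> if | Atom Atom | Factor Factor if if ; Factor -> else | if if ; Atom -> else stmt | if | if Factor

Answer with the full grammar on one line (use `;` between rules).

Introduce a nonterminal for each terminal appearing in a rule of length ≥ 2: X1 → if, X2 → else, X3 → stmt.
Binarize each right-hand side of length ≥ 3 by chaining fresh nonterminals (Y1, Y2, …): affected rules were Expr → Factor Factor X1 X1.

Expr -> if | Atom Atom | Factor Y1; Factor -> else | X1 X1; Atom -> X2 X3 | if | X1 Factor; X1 -> if; X2 -> else; X3 -> stmt; Y1 -> Factor Y2; Y2 -> X1 X1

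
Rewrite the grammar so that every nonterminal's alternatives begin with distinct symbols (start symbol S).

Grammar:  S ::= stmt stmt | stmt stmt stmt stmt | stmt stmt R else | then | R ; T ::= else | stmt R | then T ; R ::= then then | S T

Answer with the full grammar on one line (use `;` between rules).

S ::= then | R | stmt stmt S'; T ::= else | stmt R | then T; R ::= then then | S T; S' ::= ε | stmt stmt | R else

S has alternatives sharing prefix 'stmt stmt': factor to S → stmt stmt S' with S' → ε | stmt stmt | R else.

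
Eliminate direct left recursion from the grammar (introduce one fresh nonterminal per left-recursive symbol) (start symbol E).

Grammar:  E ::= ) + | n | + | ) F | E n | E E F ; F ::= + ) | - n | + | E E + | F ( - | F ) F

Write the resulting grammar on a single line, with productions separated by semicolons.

Left recursion appears on E, F.
For E: α = {n, E F}, β = {) +, n, +, ) F}. Rewrite as E → β E' and E' → α E' | ε.
For F: α = {( -, ) F}, β = {+ ), - n, +, E E +}. Rewrite as F → β F' and F' → α F' | ε.

E ::= ) + E' | n E' | + E' | ) F E'; F ::= + ) F' | - n F' | + F' | E E + F'; E' ::= n E' | E F E' | ε; F' ::= ( - F' | ) F F' | ε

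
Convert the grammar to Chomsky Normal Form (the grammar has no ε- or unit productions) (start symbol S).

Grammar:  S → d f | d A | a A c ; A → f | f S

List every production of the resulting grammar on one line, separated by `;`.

S → X1 X2 | X1 A | X3 Y1; A → f | X2 S; X1 → d; X2 → f; X3 → a; X4 → c; Y1 → A X4

Introduce a nonterminal for each terminal appearing in a rule of length ≥ 2: X1 → d, X2 → f, X3 → a, X4 → c.
Binarize each right-hand side of length ≥ 3 by chaining fresh nonterminals (Y1, Y2, …): affected rules were S → X3 A X4.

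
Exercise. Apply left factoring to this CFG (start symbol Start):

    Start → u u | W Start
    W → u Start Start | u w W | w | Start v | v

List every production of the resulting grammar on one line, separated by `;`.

W has alternatives sharing prefix 'u': factor to W → u W1 with W1 → Start Start | w W.

Start → u u | W Start; W → w | Start v | v | u W1; W1 → Start Start | w W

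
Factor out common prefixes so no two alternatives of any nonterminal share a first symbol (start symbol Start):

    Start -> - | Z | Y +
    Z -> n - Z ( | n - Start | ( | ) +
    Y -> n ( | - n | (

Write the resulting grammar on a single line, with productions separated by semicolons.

Start -> - | Z | Y +; Z -> ( | ) + | n - Z1; Y -> n ( | - n | (; Z1 -> Z ( | Start

Z has alternatives sharing prefix 'n -': factor to Z → n - Z1 with Z1 → Z ( | Start.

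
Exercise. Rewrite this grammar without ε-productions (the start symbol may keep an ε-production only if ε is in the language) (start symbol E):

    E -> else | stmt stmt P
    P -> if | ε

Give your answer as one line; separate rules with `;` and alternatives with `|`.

Nullable set = {P}.
ε ∉ L(G), so no ε-production is kept.
Expand every rule over subsets of its nullable positions: E → stmt stmt P gives stmt stmt P | stmt stmt.

E -> else | stmt stmt P | stmt stmt; P -> if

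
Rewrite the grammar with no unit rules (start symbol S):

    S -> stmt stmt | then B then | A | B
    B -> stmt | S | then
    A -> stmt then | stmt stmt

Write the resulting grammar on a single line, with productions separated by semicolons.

S -> stmt | then | stmt stmt | then B then | stmt then; B -> stmt | then | stmt stmt | then B then | stmt then; A -> stmt then | stmt stmt

Unit pairs: B ⇒* {A, S}; S ⇒* {A, B}.
Replace each nonterminal's rules with the union of the non-unit rules of every nonterminal it unit-derives.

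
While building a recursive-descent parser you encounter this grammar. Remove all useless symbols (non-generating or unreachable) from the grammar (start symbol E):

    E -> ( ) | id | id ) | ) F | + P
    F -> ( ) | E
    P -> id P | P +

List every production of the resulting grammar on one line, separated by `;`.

E -> ( ) | id | id ) | ) F; F -> ( ) | E

Generating nonterminals: {E, F}.
Reachable from E after that: {E, F}.
Removed useless symbols: {P} and every production mentioning them.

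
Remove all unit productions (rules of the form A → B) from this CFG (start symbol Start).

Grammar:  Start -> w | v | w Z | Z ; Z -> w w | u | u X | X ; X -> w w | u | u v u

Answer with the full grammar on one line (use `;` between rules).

Start -> w w | u | u X | w | v | w Z | u v u; Z -> w w | u | u X | u v u; X -> w w | u | u v u

Unit pairs: Start ⇒* {X, Z}; Z ⇒* {X}.
For every A with A ⇒* B via unit rules, add B's non-unit alternatives to A; then delete every rule of the form X → Y.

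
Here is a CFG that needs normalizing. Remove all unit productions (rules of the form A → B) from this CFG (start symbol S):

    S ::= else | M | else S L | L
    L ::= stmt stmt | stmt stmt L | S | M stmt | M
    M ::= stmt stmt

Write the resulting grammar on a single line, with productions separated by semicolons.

Unit pairs: L ⇒* {M, S}; S ⇒* {L, M}.
For each unit pair (A, B), copy every non-unit production of B to A, then drop all unit productions.

S ::= stmt stmt | stmt stmt L | M stmt | else | else S L; L ::= stmt stmt | stmt stmt L | M stmt | else | else S L; M ::= stmt stmt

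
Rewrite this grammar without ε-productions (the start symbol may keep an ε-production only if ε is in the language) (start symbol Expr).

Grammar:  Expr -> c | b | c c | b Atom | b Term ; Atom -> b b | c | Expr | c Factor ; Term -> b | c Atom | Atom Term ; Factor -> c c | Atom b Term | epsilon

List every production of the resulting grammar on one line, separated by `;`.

Expr -> c | b | c c | b Atom | b Term; Atom -> b b | c | Expr | c Factor; Term -> b | c Atom | Atom Term; Factor -> c c | Atom b Term

Nullable set = {Factor}.
ε ∉ L(G), so no ε-production is kept.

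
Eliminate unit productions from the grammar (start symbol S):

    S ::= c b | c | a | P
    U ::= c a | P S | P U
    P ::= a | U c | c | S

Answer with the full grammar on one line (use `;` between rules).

S ::= c b | c | a | U c; U ::= c a | P S | P U; P ::= c b | c | a | U c

Unit pairs: P ⇒* {S}; S ⇒* {P}.
For every A with A ⇒* B via unit rules, add B's non-unit alternatives to A; then delete every rule of the form X → Y.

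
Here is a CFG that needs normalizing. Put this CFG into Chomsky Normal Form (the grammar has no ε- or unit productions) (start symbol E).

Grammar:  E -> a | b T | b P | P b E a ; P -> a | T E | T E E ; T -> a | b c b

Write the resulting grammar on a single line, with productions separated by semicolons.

E -> a | X1 T | X1 P | P Y1; P -> a | T E | T Y3; T -> a | X1 Y4; X1 -> b; X2 -> a; X3 -> c; Y1 -> X1 Y2; Y2 -> E X2; Y3 -> E E; Y4 -> X3 X1

Introduce a nonterminal for each terminal appearing in a rule of length ≥ 2: X1 → b, X2 → a, X3 → c.
Binarize each right-hand side of length ≥ 3 by chaining fresh nonterminals (Y1, Y2, …): affected rules were E → P X1 E X2; P → T E E; T → X1 X3 X1.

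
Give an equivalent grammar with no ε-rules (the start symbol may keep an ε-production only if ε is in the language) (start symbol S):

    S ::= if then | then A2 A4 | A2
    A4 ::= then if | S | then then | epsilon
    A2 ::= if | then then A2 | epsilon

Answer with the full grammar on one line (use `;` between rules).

S ::= if then | then A2 A4 | then A2 | then A4 | then | A2 | ε; A4 ::= then if | S | then then; A2 ::= if | then then A2 | then then

Nullable set = {A2, A4, S}.
ε ∈ L(G) since S is nullable, so keep S → ε.
Add the nullable-subset variants: S → then A2 A4 gives then A2 A4 | then A2 | then A4 | then. A2 → then then A2 gives then then A2 | then then.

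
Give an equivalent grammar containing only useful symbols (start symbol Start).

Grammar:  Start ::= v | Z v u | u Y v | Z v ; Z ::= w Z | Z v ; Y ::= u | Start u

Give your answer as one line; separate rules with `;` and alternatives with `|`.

Generating nonterminals: {Start, Y}.
Reachable from Start after that: {Start, Y}.
Removed useless symbols: {Z} and every production mentioning them.

Start ::= v | u Y v; Y ::= u | Start u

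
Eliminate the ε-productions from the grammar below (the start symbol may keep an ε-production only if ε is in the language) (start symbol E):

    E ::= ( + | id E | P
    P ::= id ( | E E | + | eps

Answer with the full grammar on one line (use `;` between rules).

E ::= ( + | id E | id | P | ε; P ::= id ( | E E | E | +

Nullable set = {E, P}.
ε ∈ L(G) since E is nullable, so keep E → ε.
For each production, add variants omitting each subset of nullable occurrences: E → id E gives id E | id. P → E E gives E E | E.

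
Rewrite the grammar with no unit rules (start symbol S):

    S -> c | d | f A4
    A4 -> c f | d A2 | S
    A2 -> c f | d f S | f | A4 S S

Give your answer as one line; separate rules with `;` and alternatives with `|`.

Unit pairs: A4 ⇒* {S}.
For every A with A ⇒* B via unit rules, add B's non-unit alternatives to A; then delete every rule of the form X → Y.

S -> c | d | f A4; A4 -> c f | d A2 | c | d | f A4; A2 -> c f | d f S | f | A4 S S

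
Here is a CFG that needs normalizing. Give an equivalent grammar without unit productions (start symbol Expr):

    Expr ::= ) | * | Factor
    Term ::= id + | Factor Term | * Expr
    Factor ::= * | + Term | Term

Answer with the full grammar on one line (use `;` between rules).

Expr ::= id + | Factor Term | * Expr | * | + Term | ); Term ::= id + | Factor Term | * Expr; Factor ::= id + | Factor Term | * Expr | * | + Term

Unit pairs: Expr ⇒* {Factor, Term}; Factor ⇒* {Term}.
Replace each nonterminal's rules with the union of the non-unit rules of every nonterminal it unit-derives.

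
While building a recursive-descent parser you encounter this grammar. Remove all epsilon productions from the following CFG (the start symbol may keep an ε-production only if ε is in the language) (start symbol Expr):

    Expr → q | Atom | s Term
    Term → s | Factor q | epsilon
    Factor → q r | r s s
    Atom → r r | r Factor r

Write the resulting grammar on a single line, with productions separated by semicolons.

Nullable set = {Term}.
ε ∉ L(G), so no ε-production is kept.
Add the nullable-subset variants: Expr → s Term gives s Term | s.

Expr → q | Atom | s Term | s; Term → s | Factor q; Factor → q r | r s s; Atom → r r | r Factor r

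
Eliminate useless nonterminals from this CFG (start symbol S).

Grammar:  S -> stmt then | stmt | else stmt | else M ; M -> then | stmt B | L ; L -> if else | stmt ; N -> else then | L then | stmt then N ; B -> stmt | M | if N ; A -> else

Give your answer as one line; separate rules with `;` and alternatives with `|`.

S -> stmt then | stmt | else stmt | else M; M -> then | stmt B | L; L -> if else | stmt; N -> else then | L then | stmt then N; B -> stmt | M | if N

Generating nonterminals: {A, B, L, M, N, S}.
Reachable from S after that: {B, L, M, N, S}.
Removed useless symbols: {A} and every production mentioning them.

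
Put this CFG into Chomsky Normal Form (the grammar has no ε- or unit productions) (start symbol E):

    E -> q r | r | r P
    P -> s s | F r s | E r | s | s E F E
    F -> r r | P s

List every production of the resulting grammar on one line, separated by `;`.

Introduce a nonterminal for each terminal appearing in a rule of length ≥ 2: X1 → q, X2 → r, X3 → s.
Binarize each right-hand side of length ≥ 3 by chaining fresh nonterminals (Y1, Y2, …): affected rules were P → F X2 X3; P → X3 E F E.

E -> X1 X2 | r | X2 P; P -> X3 X3 | F Y1 | E X2 | s | X3 Y2; F -> X2 X2 | P X3; X1 -> q; X2 -> r; X3 -> s; Y1 -> X2 X3; Y2 -> E Y3; Y3 -> F E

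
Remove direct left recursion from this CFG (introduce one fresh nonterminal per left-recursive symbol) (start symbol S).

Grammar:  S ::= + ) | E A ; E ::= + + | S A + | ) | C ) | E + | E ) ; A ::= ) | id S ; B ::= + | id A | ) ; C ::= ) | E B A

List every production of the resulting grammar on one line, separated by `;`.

Directly left-recursive nonterminal: E.
For E: α = {+, )}, β = {+ +, S A +, ), C )}. Rewrite as E → β E' and E' → α E' | ε.

S ::= + ) | E A; E ::= + + E' | S A + E' | ) E' | C ) E'; A ::= ) | id S; B ::= + | id A | ); C ::= ) | E B A; E' ::= + E' | ) E' | ε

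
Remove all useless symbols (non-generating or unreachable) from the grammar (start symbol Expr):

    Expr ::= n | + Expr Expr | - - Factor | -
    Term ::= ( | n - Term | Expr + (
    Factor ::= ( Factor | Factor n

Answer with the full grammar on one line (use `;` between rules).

Expr ::= n | + Expr Expr | -

Generating nonterminals: {Expr, Term}.
Reachable from Expr after that: {Expr}.
Removed useless symbols: {Factor, Term} and every production mentioning them.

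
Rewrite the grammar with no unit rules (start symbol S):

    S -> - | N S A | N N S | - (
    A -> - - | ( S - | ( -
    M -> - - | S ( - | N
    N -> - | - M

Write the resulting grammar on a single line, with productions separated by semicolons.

S -> - | N S A | N N S | - (; A -> - - | ( S - | ( -; M -> - | - M | - - | S ( -; N -> - | - M

Unit pairs: M ⇒* {N}.
For each unit pair (A, B), copy every non-unit production of B to A, then drop all unit productions.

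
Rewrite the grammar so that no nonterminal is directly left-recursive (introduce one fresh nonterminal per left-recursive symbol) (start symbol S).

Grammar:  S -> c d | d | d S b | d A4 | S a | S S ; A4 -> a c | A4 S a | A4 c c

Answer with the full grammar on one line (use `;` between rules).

S -> c d S' | d S' | d S b S' | d A4 S'; A4 -> a c A4'; S' -> a S' | S S' | ε; A4' -> S a A4' | c c A4' | ε

Directly left-recursive nonterminals: S, A4.
For S: α = {a, S}, β = {c d, d, d S b, d A4}. Rewrite as S → β S' and S' → α S' | ε.
For A4: α = {S a, c c}, β = {a c}. Rewrite as A4 → β A4' and A4' → α A4' | ε.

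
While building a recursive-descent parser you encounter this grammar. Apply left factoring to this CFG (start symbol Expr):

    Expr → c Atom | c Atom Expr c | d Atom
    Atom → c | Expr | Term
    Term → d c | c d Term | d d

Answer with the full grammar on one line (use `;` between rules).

Expr → d Atom | c Atom Expr1; Atom → c | Expr | Term; Term → c d Term | d Term1; Expr1 → ε | Expr c; Term1 → c | d

Expr has alternatives sharing prefix 'c Atom': factor to Expr → c Atom Expr1 with Expr1 → ε | Expr c.
Term has alternatives sharing prefix 'd': factor to Term → d Term1 with Term1 → c | d.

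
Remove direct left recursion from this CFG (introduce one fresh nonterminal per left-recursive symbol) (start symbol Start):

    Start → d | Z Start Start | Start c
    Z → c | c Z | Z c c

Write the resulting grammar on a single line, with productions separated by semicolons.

Start → d Start1 | Z Start Start Start1; Z → c Z1 | c Z Z1; Start1 → c Start1 | eps; Z1 → c c Z1 | eps

Left recursion appears on Start, Z.
For Start: α = {c}, β = {d, Z Start Start}. Rewrite as Start → β Start1 and Start1 → α Start1 | ε.
For Z: α = {c c}, β = {c, c Z}. Rewrite as Z → β Z1 and Z1 → α Z1 | ε.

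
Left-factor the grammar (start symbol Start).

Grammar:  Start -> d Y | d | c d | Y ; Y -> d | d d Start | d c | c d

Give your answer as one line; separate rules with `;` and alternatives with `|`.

Start -> c d | Y | d Start1; Y -> c d | d Y1; Start1 -> Y | eps; Y1 -> eps | d Start | c

Start has alternatives sharing prefix 'd': factor to Start → d Start1 with Start1 → Y | ε.
Y has alternatives sharing prefix 'd': factor to Y → d Y1 with Y1 → ε | d Start | c.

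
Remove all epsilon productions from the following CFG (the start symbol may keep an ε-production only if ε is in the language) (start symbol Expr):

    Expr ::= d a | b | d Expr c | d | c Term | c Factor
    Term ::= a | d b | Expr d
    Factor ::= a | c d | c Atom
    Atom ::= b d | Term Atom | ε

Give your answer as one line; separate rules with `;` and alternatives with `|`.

Nullable nonterminals: {Atom}.
ε ∉ L(G), so no ε-production is kept.
Add the nullable-subset variants: Factor → c Atom gives c Atom | c. Atom → Term Atom gives Term Atom | Term.

Expr ::= d a | b | d Expr c | d | c Term | c Factor; Term ::= a | d b | Expr d; Factor ::= a | c d | c Atom | c; Atom ::= b d | Term Atom | Term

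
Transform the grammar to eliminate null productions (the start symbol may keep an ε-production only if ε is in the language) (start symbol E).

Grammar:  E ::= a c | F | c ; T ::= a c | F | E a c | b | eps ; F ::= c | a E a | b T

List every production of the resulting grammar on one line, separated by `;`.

Nullable set = {T}.
ε ∉ L(G), so no ε-production is kept.
Add the nullable-subset variants: F → b T gives b T | b.

E ::= a c | F | c; T ::= a c | F | E a c | b; F ::= c | a E a | b T | b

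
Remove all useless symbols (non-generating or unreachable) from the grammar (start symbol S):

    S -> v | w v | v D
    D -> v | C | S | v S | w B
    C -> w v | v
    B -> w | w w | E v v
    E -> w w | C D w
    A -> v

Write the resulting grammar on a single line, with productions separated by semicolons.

S -> v | w v | v D; D -> v | C | S | v S | w B; C -> w v | v; B -> w | w w | E v v; E -> w w | C D w

Generating nonterminals: {A, B, C, D, E, S}.
Reachable from S after that: {B, C, D, E, S}.
Removed useless symbols: {A} and every production mentioning them.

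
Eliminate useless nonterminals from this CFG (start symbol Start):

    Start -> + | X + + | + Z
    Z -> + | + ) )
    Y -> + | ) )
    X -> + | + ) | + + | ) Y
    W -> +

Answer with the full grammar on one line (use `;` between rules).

Generating nonterminals: {Start, W, X, Y, Z}.
Reachable from Start after that: {Start, X, Y, Z}.
Removed useless symbols: {W} and every production mentioning them.

Start -> + | X + + | + Z; Z -> + | + ) ); Y -> + | ) ); X -> + | + ) | + + | ) Y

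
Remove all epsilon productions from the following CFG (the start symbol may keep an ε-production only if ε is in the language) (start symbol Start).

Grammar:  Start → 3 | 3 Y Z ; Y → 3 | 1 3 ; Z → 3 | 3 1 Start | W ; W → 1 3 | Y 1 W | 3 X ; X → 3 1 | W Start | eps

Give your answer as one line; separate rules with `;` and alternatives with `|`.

Start → 3 | 3 Y Z; Y → 3 | 1 3; Z → 3 | 3 1 Start | W; W → 1 3 | Y 1 W | 3 X | 3; X → 3 1 | W Start

Nullable nonterminals: {X}.
ε ∉ L(G), so no ε-production is kept.
Expand every rule over subsets of its nullable positions: W → 3 X gives 3 X | 3.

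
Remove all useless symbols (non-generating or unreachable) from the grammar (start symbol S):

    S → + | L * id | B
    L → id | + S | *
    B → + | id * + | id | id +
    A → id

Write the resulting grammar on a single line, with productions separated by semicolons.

S → + | L * id | B; L → id | + S | *; B → + | id * + | id | id +

Generating nonterminals: {A, B, L, S}.
Reachable from S after that: {B, L, S}.
Removed useless symbols: {A} and every production mentioning them.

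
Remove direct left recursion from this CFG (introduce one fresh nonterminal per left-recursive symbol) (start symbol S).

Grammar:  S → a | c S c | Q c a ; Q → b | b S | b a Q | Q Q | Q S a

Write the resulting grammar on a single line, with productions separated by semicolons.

Left recursion appears on Q.
For Q: α = {Q, S a}, β = {b, b S, b a Q}. Rewrite as Q → β Q' and Q' → α Q' | ε.

S → a | c S c | Q c a; Q → b Q' | b S Q' | b a Q Q'; Q' → Q Q' | S a Q' | ε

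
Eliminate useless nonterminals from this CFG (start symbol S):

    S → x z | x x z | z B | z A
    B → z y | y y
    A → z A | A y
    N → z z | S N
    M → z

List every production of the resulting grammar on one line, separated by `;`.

Generating nonterminals: {B, M, N, S}.
Reachable from S after that: {B, S}.
Removed useless symbols: {A, M, N} and every production mentioning them.

S → x z | x x z | z B; B → z y | y y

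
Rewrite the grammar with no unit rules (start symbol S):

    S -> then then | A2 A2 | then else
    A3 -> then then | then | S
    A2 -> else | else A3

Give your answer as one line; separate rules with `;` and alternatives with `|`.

S -> then then | A2 A2 | then else; A3 -> then then | A2 A2 | then else | then; A2 -> else | else A3

Unit pairs: A3 ⇒* {S}.
For each unit pair (A, B), copy every non-unit production of B to A, then drop all unit productions.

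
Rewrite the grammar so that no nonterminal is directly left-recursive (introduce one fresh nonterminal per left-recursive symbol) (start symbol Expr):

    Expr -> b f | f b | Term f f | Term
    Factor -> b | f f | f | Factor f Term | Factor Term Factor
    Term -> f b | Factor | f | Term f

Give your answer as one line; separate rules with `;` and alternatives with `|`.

Expr -> b f | f b | Term f f | Term; Factor -> b Factor1 | f f Factor1 | f Factor1; Term -> f b Term1 | Factor Term1 | f Term1; Factor1 -> f Term Factor1 | Term Factor Factor1 | ε; Term1 -> f Term1 | ε

Left recursion appears on Factor, Term.
For Factor: α = {f Term, Term Factor}, β = {b, f f, f}. Rewrite as Factor → β Factor1 and Factor1 → α Factor1 | ε.
For Term: α = {f}, β = {f b, Factor, f}. Rewrite as Term → β Term1 and Term1 → α Term1 | ε.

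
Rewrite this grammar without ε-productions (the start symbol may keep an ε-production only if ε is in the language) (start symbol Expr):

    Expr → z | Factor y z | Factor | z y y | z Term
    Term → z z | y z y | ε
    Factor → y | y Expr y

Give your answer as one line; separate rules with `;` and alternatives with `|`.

The nullable symbols are {Term}.
ε ∉ L(G), so no ε-production is kept.

Expr → z | Factor y z | Factor | z y y | z Term; Term → z z | y z y; Factor → y | y Expr y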